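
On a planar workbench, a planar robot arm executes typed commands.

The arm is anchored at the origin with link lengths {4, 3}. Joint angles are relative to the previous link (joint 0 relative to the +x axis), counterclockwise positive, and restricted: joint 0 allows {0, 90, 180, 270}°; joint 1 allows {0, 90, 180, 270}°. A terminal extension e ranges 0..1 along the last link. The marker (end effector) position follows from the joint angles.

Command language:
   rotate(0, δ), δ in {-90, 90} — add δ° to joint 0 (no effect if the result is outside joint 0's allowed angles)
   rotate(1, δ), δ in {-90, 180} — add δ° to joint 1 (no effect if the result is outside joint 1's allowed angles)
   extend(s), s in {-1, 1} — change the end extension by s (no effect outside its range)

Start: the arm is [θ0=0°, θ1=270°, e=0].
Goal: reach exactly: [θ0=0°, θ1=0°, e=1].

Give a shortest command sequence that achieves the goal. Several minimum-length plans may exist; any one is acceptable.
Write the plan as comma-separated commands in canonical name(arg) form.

t0: [θ0=0°, θ1=270°, e=0]
step 1 (extend(1)): [θ0=0°, θ1=270°, e=1]
step 2 (rotate(1, -90)): [θ0=0°, θ1=180°, e=1]
step 3 (rotate(1, 180)): [θ0=0°, θ1=0°, e=1]
minimal: 3 command(s), checked below 3.

extend(1), rotate(1, -90), rotate(1, 180)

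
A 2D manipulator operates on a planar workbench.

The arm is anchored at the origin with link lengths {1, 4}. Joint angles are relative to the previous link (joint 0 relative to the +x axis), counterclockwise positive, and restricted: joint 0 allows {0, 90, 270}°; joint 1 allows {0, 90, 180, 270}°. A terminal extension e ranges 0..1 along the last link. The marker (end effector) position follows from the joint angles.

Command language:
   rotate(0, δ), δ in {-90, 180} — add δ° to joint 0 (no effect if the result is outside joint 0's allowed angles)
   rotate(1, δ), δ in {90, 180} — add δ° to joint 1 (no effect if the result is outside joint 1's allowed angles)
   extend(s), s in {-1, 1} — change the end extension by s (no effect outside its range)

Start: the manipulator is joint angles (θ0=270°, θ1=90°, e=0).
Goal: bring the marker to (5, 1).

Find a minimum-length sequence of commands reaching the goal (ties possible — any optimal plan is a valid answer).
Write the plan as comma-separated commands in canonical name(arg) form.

from: joint angles (θ0=270°, θ1=90°, e=0)
t=1 rotate(0, 180) ⇒ joint angles (θ0=90°, θ1=90°, e=0)
t=2 rotate(1, 180) ⇒ joint angles (θ0=90°, θ1=270°, e=0)
t=3 extend(1) ⇒ joint angles (θ0=90°, θ1=270°, e=1)
minimal: 3 command(s), checked below 3.

rotate(0, 180), rotate(1, 180), extend(1)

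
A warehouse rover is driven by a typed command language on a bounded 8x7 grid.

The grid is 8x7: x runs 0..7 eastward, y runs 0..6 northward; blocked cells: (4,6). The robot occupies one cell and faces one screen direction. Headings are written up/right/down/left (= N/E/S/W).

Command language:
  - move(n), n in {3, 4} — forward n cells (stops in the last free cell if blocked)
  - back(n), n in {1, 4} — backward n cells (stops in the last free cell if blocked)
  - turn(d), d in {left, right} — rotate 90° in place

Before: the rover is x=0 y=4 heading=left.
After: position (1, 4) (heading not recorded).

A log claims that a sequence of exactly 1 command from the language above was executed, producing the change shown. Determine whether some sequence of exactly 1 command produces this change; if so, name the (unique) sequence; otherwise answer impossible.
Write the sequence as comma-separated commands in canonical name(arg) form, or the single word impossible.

back(1)

start: x=0 y=4 heading=left
[1] after back(1): x=1 y=4 heading=left
uniquely the one of 6 1-step routes that fits.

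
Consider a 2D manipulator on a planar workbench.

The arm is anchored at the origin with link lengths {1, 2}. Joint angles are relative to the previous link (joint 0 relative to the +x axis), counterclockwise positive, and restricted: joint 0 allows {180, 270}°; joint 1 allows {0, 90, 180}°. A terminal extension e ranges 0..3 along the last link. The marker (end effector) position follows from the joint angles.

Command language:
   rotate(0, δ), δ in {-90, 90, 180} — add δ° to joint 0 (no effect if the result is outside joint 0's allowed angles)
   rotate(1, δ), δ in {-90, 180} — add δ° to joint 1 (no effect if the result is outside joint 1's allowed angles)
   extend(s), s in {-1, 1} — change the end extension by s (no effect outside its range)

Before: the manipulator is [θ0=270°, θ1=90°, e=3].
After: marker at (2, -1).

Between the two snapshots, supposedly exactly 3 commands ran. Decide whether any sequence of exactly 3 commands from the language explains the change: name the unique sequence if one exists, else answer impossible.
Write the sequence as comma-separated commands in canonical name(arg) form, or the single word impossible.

t0: [θ0=270°, θ1=90°, e=3]
1. extend(-1) → [θ0=270°, θ1=90°, e=2]
2. extend(-1) → [θ0=270°, θ1=90°, e=1]
3. extend(-1) → [θ0=270°, θ1=90°, e=0]
all 343 alternatives checked — unique.

extend(-1), extend(-1), extend(-1)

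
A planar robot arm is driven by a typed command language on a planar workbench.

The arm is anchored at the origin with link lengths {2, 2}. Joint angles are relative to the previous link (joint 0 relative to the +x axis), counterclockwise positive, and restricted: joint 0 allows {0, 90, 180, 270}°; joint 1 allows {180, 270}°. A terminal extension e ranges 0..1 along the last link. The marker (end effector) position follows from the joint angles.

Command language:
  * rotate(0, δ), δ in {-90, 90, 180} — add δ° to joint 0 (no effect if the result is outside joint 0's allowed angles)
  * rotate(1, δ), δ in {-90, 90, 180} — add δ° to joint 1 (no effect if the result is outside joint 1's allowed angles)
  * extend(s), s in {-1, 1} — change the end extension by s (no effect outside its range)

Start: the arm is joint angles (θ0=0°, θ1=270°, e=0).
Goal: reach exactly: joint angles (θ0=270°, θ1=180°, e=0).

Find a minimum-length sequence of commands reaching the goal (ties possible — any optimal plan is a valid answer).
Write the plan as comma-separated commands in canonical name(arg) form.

rotate(0, -90), rotate(1, -90)

begin: joint angles (θ0=0°, θ1=270°, e=0)
t=1 rotate(0, -90) ⇒ joint angles (θ0=270°, θ1=270°, e=0)
t=2 rotate(1, -90) ⇒ joint angles (θ0=270°, θ1=180°, e=0)
minimal: 2 command(s), checked below 2.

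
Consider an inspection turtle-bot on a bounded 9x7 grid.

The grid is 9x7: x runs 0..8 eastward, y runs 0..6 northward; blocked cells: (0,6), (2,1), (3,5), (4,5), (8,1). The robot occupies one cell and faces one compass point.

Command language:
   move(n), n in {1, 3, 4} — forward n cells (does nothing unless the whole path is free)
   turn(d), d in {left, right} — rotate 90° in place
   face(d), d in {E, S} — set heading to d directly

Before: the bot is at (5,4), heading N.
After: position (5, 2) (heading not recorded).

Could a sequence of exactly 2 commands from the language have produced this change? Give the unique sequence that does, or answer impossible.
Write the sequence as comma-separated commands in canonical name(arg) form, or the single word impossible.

impossible

checked all 2-command options: none fits.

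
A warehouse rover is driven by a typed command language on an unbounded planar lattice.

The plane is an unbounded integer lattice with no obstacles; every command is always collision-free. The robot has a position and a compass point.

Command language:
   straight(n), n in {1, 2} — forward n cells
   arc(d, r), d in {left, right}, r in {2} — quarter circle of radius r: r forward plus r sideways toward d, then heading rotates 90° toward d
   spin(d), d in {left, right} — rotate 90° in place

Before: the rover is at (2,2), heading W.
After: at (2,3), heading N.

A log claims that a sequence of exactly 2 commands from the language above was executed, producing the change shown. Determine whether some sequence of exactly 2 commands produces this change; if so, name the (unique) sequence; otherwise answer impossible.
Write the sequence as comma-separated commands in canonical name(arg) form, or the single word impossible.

key: order matters: swapping spin(right) and straight(1) lands elsewhere
begin: at (2,2), heading W
step 1 (spin(right)): at (2,2), heading N
step 2 (straight(1)): at (2,3), heading N
no other 2-command option fits: unique.

spin(right), straight(1)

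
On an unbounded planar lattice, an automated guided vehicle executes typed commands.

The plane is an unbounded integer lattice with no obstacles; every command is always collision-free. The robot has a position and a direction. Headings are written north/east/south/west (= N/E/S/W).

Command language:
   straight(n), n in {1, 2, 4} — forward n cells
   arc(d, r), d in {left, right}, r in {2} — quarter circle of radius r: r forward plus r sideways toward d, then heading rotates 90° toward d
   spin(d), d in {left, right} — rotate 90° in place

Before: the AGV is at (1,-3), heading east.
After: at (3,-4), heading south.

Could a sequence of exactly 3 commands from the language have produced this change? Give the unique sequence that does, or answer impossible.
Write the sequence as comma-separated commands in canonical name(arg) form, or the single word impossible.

straight(2), spin(right), straight(1)

key: position moved to (3,-4) AND the heading swung to S — translation plus rotation needed
from: at (1,-3), heading east
t=1 straight(2) ⇒ at (3,-3), heading east
t=2 spin(right) ⇒ at (3,-3), heading south
t=3 straight(1) ⇒ at (3,-4), heading south
uniquely the one of 343 3-step routes that fits.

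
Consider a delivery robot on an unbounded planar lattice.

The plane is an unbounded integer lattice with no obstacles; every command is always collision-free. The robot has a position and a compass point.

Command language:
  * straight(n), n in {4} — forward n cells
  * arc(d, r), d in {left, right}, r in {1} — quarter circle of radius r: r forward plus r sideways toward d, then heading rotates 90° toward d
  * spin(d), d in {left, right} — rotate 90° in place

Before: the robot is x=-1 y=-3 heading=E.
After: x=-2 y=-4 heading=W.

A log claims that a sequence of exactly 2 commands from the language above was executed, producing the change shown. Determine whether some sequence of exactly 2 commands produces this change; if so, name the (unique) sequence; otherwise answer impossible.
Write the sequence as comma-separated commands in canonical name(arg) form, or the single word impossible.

key: cell and facing (now W) both changed — the 2 commands mix motion and turning
start: x=-1 y=-3 heading=E
step 1 (spin(right)): x=-1 y=-3 heading=S
step 2 (arc(right, 1)): x=-2 y=-4 heading=W
all 25 alternatives checked — unique.

spin(right), arc(right, 1)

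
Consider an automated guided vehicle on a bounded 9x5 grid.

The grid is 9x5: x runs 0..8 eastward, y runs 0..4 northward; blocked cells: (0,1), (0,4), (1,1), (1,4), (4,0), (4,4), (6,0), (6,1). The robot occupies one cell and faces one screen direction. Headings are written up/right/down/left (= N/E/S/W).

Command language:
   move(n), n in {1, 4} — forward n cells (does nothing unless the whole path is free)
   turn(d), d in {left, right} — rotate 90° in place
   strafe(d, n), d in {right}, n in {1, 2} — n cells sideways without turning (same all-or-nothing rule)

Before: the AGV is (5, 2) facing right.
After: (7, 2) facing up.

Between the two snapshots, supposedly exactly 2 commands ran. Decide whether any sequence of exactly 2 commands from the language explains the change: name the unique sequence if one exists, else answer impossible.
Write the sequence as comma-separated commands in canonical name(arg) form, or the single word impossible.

key: cell and facing (now N) both changed — the 2 commands mix motion and turning
begin: (5, 2) facing right
t=1 turn(left) ⇒ (5, 2) facing up
t=2 strafe(right, 2) ⇒ (7, 2) facing up
all 36 alternatives checked — unique.

turn(left), strafe(right, 2)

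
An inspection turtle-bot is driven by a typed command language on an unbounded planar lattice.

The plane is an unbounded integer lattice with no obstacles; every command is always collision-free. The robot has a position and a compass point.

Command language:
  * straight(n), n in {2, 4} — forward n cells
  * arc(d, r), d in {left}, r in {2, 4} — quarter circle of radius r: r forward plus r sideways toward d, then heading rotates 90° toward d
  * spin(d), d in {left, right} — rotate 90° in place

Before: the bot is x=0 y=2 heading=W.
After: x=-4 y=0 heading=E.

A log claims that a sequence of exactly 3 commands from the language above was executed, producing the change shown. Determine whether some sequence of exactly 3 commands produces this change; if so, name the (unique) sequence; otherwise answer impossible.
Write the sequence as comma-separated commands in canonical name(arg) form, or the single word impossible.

key: running spin(left) before straight(2) would end elsewhere — order is forced
t0: x=0 y=2 heading=W
step 1 (straight(2)): x=-2 y=2 heading=W
step 2 (arc(left, 2)): x=-4 y=0 heading=S
step 3 (spin(left)): x=-4 y=0 heading=E
no rival 3-sequence matches.

straight(2), arc(left, 2), spin(left)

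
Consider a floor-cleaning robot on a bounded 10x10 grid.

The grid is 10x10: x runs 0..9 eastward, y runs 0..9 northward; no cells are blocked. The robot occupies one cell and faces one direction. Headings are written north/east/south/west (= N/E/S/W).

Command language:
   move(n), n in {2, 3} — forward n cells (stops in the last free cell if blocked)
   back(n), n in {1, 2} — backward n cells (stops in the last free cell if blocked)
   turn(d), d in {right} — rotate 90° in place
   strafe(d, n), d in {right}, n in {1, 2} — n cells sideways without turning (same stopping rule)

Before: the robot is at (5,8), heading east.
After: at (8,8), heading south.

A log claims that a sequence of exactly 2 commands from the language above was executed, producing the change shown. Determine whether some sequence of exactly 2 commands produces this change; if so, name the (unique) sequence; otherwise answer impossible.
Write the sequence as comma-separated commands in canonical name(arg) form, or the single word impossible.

move(3), turn(right)

key: order matters: swapping move(3) and turn(right) lands elsewhere
initial: at (5,8), heading east
[1] after move(3): at (8,8), heading east
[2] after turn(right): at (8,8), heading south
no other 2-command option fits: unique.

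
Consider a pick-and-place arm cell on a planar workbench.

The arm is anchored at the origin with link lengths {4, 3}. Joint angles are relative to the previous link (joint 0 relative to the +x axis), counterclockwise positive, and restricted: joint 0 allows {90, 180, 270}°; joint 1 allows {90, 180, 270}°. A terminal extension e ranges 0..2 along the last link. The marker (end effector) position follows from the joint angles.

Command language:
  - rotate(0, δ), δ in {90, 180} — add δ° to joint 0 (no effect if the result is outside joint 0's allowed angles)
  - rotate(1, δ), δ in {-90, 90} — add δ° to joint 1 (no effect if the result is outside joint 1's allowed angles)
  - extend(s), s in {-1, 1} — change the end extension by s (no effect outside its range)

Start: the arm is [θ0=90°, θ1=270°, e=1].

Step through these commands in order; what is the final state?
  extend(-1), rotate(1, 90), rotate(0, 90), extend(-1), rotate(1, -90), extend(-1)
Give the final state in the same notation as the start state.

[θ0=180°, θ1=180°, e=0]

begin: [θ0=90°, θ1=270°, e=1]
1. extend(-1) → [θ0=90°, θ1=270°, e=0]
2. rotate(1, 90) → [θ0=90°, θ1=270°, e=0]
3. rotate(0, 90) → [θ0=180°, θ1=270°, e=0]
4. extend(-1) → [θ0=180°, θ1=270°, e=0]
5. rotate(1, -90) → [θ0=180°, θ1=180°, e=0]
6. extend(-1) → [θ0=180°, θ1=180°, e=0]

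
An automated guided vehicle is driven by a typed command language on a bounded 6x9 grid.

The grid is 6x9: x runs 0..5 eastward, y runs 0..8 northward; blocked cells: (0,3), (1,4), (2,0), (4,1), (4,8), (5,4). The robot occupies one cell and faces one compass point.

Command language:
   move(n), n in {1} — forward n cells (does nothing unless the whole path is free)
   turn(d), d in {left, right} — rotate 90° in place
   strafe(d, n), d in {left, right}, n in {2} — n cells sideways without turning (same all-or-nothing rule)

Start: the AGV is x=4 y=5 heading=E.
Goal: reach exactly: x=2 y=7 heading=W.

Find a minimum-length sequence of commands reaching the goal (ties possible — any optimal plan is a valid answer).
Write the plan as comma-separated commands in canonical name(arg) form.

turn(left), strafe(left, 2), turn(left), strafe(right, 2)

start: x=4 y=5 heading=E
step 1 (turn(left)): x=4 y=5 heading=N
step 2 (strafe(left, 2)): x=2 y=5 heading=N
step 3 (turn(left)): x=2 y=5 heading=W
step 4 (strafe(right, 2)): x=2 y=7 heading=W
shorter routes all fall short; 4 is best.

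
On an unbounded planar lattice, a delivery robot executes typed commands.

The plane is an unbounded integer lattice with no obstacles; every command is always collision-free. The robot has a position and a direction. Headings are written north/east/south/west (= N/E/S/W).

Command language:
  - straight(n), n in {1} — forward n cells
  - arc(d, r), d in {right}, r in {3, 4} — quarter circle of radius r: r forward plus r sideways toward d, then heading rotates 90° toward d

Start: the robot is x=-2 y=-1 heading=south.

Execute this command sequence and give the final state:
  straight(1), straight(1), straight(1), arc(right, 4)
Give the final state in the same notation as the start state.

x=-6 y=-8 heading=west

start: x=-2 y=-1 heading=south
step 1 (straight(1)): x=-2 y=-2 heading=south
step 2 (straight(1)): x=-2 y=-3 heading=south
step 3 (straight(1)): x=-2 y=-4 heading=south
step 4 (arc(right, 4)): x=-6 y=-8 heading=west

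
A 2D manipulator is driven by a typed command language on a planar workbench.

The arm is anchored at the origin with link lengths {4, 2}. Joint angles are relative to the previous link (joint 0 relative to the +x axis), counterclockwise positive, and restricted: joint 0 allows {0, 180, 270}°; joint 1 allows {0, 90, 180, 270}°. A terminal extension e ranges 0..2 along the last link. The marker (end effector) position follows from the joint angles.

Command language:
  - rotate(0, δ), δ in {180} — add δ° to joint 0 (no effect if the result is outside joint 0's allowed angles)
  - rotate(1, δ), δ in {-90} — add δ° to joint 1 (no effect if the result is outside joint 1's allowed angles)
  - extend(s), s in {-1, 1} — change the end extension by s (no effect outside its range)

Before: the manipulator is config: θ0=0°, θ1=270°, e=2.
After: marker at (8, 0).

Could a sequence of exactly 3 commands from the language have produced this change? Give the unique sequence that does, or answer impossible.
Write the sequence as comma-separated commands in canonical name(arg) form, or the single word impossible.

rotate(1, -90), rotate(1, -90), rotate(1, -90)

from: config: θ0=0°, θ1=270°, e=2
[1] after rotate(1, -90): config: θ0=0°, θ1=180°, e=2
[2] after rotate(1, -90): config: θ0=0°, θ1=90°, e=2
[3] after rotate(1, -90): config: θ0=0°, θ1=0°, e=2
no other 3-command option fits: unique.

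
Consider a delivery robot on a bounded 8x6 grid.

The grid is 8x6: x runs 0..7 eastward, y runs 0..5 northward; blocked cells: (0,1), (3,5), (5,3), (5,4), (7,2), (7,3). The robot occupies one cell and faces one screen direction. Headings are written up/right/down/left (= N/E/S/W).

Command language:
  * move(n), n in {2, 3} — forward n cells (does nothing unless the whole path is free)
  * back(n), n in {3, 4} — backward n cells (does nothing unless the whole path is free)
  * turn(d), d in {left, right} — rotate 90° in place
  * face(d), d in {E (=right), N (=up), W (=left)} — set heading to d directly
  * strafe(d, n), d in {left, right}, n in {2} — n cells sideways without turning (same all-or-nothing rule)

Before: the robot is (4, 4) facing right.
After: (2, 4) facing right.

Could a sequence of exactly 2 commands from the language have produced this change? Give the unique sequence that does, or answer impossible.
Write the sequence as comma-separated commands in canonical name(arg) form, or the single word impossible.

key: running move(2) before back(4) would end elsewhere — order is forced
from: (4, 4) facing right
t=1 back(4) ⇒ (0, 4) facing right
t=2 move(2) ⇒ (2, 4) facing right
no other 2-command option fits: unique.

back(4), move(2)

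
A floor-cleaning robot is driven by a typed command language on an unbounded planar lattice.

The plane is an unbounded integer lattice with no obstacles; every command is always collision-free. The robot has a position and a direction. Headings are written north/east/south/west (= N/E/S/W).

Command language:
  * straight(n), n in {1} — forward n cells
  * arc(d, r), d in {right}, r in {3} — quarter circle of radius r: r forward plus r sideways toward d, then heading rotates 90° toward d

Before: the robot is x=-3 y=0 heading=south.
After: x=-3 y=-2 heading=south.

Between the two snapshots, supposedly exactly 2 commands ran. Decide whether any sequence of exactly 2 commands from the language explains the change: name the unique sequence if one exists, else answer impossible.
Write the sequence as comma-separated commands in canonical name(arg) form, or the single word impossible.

key: still facing S at the end — nothing in the sequence rotates
t0: x=-3 y=0 heading=south
t=1 straight(1) ⇒ x=-3 y=-1 heading=south
t=2 straight(1) ⇒ x=-3 y=-2 heading=south
no rival 2-sequence matches.

straight(1), straight(1)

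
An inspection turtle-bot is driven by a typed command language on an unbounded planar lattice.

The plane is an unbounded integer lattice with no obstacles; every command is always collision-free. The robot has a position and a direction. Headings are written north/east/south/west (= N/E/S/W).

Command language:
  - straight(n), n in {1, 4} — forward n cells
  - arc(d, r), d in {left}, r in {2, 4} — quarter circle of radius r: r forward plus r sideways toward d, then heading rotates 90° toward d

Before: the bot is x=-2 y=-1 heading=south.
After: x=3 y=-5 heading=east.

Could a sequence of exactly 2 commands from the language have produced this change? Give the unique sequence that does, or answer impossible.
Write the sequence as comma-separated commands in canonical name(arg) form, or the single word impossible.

key: running straight(1) before arc(left, 4) would end elsewhere — order is forced
start: x=-2 y=-1 heading=south
1. arc(left, 4) → x=2 y=-5 heading=east
2. straight(1) → x=3 y=-5 heading=east
no rival 2-sequence matches.

arc(left, 4), straight(1)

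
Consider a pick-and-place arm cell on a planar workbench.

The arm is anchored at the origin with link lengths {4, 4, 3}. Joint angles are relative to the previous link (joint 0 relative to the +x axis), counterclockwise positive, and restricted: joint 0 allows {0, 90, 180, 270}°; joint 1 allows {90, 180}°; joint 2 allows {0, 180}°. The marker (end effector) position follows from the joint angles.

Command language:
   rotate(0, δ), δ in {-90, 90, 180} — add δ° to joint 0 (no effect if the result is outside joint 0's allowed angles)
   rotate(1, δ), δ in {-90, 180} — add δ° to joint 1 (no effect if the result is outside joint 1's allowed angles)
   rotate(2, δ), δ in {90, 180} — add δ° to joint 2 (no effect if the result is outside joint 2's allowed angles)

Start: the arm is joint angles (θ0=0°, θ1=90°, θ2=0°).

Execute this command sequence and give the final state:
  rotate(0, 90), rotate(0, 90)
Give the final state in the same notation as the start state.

begin: joint angles (θ0=0°, θ1=90°, θ2=0°)
t=1 rotate(0, 90) ⇒ joint angles (θ0=90°, θ1=90°, θ2=0°)
t=2 rotate(0, 90) ⇒ joint angles (θ0=180°, θ1=90°, θ2=0°)

joint angles (θ0=180°, θ1=90°, θ2=0°)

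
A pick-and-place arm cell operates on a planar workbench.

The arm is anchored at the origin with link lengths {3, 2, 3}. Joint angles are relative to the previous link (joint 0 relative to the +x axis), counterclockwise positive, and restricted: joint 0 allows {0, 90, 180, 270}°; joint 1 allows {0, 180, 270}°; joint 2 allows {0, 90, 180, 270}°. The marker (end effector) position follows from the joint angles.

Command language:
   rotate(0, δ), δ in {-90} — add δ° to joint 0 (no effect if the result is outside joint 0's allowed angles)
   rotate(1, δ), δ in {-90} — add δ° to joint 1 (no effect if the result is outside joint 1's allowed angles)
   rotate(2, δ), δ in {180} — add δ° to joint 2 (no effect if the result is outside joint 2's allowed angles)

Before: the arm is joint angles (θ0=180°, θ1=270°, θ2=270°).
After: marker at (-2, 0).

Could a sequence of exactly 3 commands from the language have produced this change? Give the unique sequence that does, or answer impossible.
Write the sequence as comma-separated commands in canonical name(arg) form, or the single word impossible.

start: joint angles (θ0=180°, θ1=270°, θ2=270°)
t=1 rotate(0, -90) ⇒ joint angles (θ0=90°, θ1=270°, θ2=270°)
t=2 rotate(0, -90) ⇒ joint angles (θ0=0°, θ1=270°, θ2=270°)
t=3 rotate(0, -90) ⇒ joint angles (θ0=270°, θ1=270°, θ2=270°)
no other 3-command option fits: unique.

rotate(0, -90), rotate(0, -90), rotate(0, -90)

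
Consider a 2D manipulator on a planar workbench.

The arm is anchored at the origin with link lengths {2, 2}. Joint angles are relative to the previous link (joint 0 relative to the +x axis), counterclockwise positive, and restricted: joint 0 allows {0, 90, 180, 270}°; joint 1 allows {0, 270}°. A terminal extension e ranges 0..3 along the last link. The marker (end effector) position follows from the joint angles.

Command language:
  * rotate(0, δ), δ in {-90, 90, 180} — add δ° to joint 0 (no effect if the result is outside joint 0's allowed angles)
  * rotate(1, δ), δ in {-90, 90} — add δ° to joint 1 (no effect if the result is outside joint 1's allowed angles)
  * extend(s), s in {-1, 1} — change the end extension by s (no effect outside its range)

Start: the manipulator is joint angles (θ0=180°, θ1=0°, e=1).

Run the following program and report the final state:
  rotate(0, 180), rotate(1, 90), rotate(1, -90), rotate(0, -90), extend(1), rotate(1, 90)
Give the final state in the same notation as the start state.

begin: joint angles (θ0=180°, θ1=0°, e=1)
step 1 (rotate(0, 180)): joint angles (θ0=0°, θ1=0°, e=1)
step 2 (rotate(1, 90)): joint angles (θ0=0°, θ1=0°, e=1)
step 3 (rotate(1, -90)): joint angles (θ0=0°, θ1=270°, e=1)
step 4 (rotate(0, -90)): joint angles (θ0=270°, θ1=270°, e=1)
step 5 (extend(1)): joint angles (θ0=270°, θ1=270°, e=2)
step 6 (rotate(1, 90)): joint angles (θ0=270°, θ1=0°, e=2)

joint angles (θ0=270°, θ1=0°, e=2)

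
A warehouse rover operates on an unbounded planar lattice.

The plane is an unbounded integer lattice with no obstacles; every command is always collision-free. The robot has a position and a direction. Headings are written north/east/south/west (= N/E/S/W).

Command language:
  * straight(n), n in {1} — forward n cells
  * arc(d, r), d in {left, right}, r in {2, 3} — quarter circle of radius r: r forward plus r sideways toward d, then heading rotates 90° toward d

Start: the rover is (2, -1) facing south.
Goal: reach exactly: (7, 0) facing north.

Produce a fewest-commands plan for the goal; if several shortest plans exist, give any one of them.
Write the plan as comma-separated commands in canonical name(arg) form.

start: (2, -1) facing south
t=1 arc(left, 2) ⇒ (4, -3) facing east
t=2 arc(left, 3) ⇒ (7, 0) facing north
minimal: 2 command(s), checked below 2.

arc(left, 2), arc(left, 3)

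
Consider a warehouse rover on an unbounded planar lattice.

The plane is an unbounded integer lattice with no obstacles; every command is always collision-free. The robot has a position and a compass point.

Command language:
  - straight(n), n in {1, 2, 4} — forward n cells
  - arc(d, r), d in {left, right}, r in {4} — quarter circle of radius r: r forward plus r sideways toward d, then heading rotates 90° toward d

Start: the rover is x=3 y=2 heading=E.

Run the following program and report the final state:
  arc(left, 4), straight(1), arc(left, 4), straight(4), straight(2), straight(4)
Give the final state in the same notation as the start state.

x=-7 y=11 heading=W

from: x=3 y=2 heading=E
step 1 (arc(left, 4)): x=7 y=6 heading=N
step 2 (straight(1)): x=7 y=7 heading=N
step 3 (arc(left, 4)): x=3 y=11 heading=W
step 4 (straight(4)): x=-1 y=11 heading=W
step 5 (straight(2)): x=-3 y=11 heading=W
step 6 (straight(4)): x=-7 y=11 heading=W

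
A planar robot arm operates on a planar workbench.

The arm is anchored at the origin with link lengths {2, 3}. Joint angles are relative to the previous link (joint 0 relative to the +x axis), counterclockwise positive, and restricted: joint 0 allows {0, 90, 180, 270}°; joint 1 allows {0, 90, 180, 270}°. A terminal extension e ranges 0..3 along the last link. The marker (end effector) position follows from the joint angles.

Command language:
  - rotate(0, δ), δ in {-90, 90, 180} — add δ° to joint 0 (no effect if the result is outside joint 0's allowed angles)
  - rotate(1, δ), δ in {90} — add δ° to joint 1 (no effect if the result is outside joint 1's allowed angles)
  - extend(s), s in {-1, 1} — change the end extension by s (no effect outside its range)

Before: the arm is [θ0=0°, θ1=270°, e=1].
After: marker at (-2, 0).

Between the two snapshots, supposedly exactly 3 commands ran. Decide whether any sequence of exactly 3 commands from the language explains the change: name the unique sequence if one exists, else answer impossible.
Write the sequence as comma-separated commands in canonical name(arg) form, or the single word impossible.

rotate(1, 90), rotate(1, 90), rotate(1, 90)

initial: [θ0=0°, θ1=270°, e=1]
[1] after rotate(1, 90): [θ0=0°, θ1=0°, e=1]
[2] after rotate(1, 90): [θ0=0°, θ1=90°, e=1]
[3] after rotate(1, 90): [θ0=0°, θ1=180°, e=1]
no other 3-command option fits: unique.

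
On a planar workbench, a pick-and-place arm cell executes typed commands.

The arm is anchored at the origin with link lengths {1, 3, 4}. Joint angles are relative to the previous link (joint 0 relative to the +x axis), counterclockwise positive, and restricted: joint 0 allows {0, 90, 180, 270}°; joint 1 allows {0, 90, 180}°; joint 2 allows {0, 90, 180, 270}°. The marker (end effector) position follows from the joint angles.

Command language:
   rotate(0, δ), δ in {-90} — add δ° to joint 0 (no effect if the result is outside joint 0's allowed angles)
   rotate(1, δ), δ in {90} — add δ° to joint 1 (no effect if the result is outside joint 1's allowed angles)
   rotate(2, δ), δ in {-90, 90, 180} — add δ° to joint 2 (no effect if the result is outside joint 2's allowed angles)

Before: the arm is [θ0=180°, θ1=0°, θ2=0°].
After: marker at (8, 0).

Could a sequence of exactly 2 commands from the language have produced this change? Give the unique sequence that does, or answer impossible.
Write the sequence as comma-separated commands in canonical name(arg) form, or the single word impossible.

rotate(0, -90), rotate(0, -90)

start: [θ0=180°, θ1=0°, θ2=0°]
1. rotate(0, -90) → [θ0=90°, θ1=0°, θ2=0°]
2. rotate(0, -90) → [θ0=0°, θ1=0°, θ2=0°]
all 25 alternatives checked — unique.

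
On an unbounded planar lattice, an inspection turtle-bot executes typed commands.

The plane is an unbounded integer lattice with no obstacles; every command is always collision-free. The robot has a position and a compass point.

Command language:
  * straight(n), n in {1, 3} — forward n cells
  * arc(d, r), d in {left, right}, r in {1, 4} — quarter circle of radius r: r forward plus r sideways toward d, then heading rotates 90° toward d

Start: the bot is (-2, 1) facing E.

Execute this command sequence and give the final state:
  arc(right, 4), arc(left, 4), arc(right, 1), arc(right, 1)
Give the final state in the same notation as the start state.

(6, -9) facing W

start: (-2, 1) facing E
1. arc(right, 4) → (2, -3) facing S
2. arc(left, 4) → (6, -7) facing E
3. arc(right, 1) → (7, -8) facing S
4. arc(right, 1) → (6, -9) facing W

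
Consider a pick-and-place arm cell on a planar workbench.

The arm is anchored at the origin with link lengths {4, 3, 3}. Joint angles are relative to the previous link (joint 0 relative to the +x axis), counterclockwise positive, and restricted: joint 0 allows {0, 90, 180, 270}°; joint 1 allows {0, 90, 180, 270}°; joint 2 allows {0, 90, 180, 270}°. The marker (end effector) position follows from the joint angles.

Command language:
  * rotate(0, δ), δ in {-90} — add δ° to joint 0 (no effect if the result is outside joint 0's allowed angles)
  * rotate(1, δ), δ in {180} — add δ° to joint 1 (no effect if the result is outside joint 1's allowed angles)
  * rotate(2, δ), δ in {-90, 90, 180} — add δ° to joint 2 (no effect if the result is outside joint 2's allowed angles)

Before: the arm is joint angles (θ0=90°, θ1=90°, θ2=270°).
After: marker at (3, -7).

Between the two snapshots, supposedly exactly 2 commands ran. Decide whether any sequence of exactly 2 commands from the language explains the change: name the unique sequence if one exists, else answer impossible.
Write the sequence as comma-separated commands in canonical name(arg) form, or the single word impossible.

initial: joint angles (θ0=90°, θ1=90°, θ2=270°)
1. rotate(0, -90) → joint angles (θ0=0°, θ1=90°, θ2=270°)
2. rotate(0, -90) → joint angles (θ0=270°, θ1=90°, θ2=270°)
no rival 2-sequence matches.

rotate(0, -90), rotate(0, -90)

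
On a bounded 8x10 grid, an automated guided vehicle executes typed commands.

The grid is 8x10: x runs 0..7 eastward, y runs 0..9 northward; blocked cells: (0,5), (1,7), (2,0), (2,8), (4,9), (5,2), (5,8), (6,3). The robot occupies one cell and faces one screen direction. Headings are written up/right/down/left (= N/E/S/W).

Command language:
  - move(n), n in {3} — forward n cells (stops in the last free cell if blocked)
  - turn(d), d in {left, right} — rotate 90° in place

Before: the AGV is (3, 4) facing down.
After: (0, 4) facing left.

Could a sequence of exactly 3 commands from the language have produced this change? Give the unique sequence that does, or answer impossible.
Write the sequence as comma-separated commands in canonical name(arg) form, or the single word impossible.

key: cell and facing (now W) both changed — the 3 commands mix motion and turning
begin: (3, 4) facing down
step 1 (turn(right)): (3, 4) facing left
step 2 (move(3)): (0, 4) facing left
step 3 (move(3)): (0, 4) facing left
no other 3-command option fits: unique.

turn(right), move(3), move(3)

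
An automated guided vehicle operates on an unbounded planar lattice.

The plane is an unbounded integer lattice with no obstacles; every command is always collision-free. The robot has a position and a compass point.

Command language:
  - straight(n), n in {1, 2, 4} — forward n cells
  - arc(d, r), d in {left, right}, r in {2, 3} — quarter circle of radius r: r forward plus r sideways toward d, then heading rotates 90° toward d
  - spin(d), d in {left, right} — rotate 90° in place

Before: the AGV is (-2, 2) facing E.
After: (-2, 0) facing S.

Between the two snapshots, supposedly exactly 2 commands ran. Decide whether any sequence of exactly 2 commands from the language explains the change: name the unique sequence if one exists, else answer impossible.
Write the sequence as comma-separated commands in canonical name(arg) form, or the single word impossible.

spin(right), straight(2)

key: running straight(2) before spin(right) would end elsewhere — order is forced
t0: (-2, 2) facing E
t=1 spin(right) ⇒ (-2, 2) facing S
t=2 straight(2) ⇒ (-2, 0) facing S
no rival 2-sequence matches.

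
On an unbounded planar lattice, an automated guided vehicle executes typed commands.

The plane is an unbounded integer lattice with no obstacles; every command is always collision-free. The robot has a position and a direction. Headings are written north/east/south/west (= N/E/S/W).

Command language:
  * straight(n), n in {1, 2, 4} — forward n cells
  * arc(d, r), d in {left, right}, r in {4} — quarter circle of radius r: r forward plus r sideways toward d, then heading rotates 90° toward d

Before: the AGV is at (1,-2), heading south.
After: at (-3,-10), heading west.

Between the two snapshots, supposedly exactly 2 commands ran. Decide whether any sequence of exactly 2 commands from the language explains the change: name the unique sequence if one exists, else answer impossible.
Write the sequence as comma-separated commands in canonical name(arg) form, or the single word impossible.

key: order matters: swapping straight(4) and arc(right, 4) lands elsewhere
start: at (1,-2), heading south
[1] after straight(4): at (1,-6), heading south
[2] after arc(right, 4): at (-3,-10), heading west
no other 2-command option fits: unique.

straight(4), arc(right, 4)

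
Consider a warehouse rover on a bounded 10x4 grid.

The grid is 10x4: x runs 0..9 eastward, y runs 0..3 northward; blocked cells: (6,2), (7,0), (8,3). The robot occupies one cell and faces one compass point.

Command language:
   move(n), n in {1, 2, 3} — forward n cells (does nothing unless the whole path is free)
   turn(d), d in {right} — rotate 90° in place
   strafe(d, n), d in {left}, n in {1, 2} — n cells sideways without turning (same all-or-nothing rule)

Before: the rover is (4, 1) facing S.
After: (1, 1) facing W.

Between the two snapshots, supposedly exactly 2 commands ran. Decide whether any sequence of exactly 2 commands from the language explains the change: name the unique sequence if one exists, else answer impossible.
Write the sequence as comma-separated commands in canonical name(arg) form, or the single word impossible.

turn(right), move(3)

key: position moved to (1,1) AND the heading swung to W — translation plus rotation needed
initial: (4, 1) facing S
1. turn(right) → (4, 1) facing W
2. move(3) → (1, 1) facing W
all 36 alternatives checked — unique.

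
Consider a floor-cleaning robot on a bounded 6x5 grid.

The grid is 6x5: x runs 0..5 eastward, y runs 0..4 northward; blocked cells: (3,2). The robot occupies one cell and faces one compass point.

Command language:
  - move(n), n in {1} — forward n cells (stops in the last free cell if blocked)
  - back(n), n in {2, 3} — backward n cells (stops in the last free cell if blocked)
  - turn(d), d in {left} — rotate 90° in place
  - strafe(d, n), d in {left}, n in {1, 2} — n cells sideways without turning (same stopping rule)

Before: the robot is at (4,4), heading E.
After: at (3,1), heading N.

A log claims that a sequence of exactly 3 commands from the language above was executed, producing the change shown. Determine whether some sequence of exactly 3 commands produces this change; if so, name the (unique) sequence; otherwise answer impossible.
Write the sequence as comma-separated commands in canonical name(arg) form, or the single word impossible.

key: order matters: swapping turn(left) and strafe(left, 1) lands elsewhere
begin: at (4,4), heading E
step 1 (turn(left)): at (4,4), heading N
step 2 (back(3)): at (4,1), heading N
step 3 (strafe(left, 1)): at (3,1), heading N
uniquely the one of 216 3-step routes that fits.

turn(left), back(3), strafe(left, 1)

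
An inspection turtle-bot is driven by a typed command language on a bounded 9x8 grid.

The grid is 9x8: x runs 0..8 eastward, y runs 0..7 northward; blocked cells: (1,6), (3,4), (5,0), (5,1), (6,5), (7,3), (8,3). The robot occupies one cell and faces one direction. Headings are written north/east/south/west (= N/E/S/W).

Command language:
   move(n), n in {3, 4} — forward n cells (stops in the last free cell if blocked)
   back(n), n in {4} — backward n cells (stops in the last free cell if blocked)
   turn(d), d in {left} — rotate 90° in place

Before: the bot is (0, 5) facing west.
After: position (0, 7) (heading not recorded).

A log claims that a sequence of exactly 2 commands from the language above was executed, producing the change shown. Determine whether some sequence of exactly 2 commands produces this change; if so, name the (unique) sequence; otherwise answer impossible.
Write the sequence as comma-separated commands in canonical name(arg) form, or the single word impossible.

key: order matters: swapping turn(left) and back(4) lands elsewhere
from: (0, 5) facing west
1. turn(left) → (0, 5) facing south
2. back(4) → (0, 7) facing south
all 16 alternatives checked — unique.

turn(left), back(4)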